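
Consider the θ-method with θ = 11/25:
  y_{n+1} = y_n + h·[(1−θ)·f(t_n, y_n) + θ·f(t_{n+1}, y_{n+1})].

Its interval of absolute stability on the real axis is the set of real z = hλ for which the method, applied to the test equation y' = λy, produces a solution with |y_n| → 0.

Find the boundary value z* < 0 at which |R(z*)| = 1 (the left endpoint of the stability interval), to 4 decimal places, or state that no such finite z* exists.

On y'=λy, z=hλ:
  y_{n+1} = y_n + z·[14/25·y_n + 11/25·y_{n+1}] ⇒ (1 − 11/25z)y_{n+1} = (1 + 14/25z)y_n
  ⇒ R(z) = (1 + 14/25z)/(1 − 11/25z).

Boundary: |R(x)|=1, x<0.
x=-1.23: |R|=0.2019
R=−1: 1+14/25x = −1+11/25x ⇒ -3/25x=2 ⇒ x=2/(-3/25)=-16.6667
Confirm numerically:
  x=-13.936: |R|=0.95405 <1
  x=-13.493: |R|=0.94510 <1
  x=-12.736: |R|=0.92857 <1
  x=-17.060: |R|=1.00555 >1
  x=-17.003: |R|=1.00476 >1
  x=-16.918: |R|=1.00357 >1
So |R|<1 on (-16.6667, 0).

z* = -16.6667.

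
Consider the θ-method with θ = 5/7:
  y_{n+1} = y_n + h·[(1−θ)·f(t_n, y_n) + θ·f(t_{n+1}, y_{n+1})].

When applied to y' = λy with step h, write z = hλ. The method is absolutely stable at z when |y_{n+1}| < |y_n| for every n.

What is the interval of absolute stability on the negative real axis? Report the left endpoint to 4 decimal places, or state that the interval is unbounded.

unbounded; (−∞, 0).

Set f=λy, z=hλ:
  y_{n+1} = y_n + z·[2/7·y_n + 5/7·y_{n+1}] ⇒ (1 − 5/7z)y_{n+1} = (1 + 2/7z)y_n
  so R(z) = (1 + 2/7z)/(1 − 5/7z).

Need |R(x)|<1, x<0.
x=-0.34: |R|=0.7264
x=-2: |R|=0.1765
x=-10: |R|=0.2281
x=-100: |R|=0.3807
θ=5/7≥1/2 ⇒ |1+2/7x|<|1−5/7x| ∀x<0 ⇒ interval (−∞,0).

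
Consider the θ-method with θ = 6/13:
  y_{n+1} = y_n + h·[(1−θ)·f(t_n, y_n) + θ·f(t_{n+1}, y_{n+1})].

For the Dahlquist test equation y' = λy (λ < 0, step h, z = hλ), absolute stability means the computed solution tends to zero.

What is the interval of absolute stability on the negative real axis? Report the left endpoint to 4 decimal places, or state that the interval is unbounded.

With y'=λy (z=hλ):
  y_{n+1} = y_n + z·[7/13·y_n + 6/13·y_{n+1}] ⇒ (1 − 6/13z)y_{n+1} = (1 + 7/13z)y_n
  so R(z) = (1 + 7/13z)/(1 − 6/13z).

Solve |R(x)|<1 on ℝ⁻.
x=-0.46: |R|=0.6206
R=−1: 1+7/13x = −1+6/13x ⇒ -1/13x=2 ⇒ x=2/(-1/13)=-26.0000
Confirm numerically:
  x=-24.649: |R|=0.99160 <1
  x=-23.566: |R|=0.98424 <1
  x=-14.666: |R|=0.88778 <1
  x=-11.830: |R|=0.83127 <1
  x=-26.203: |R|=1.00119 >1
  x=-26.081: |R|=1.00048 >1
Interval (-26.0000, 0).

z∈(-26.0000,0).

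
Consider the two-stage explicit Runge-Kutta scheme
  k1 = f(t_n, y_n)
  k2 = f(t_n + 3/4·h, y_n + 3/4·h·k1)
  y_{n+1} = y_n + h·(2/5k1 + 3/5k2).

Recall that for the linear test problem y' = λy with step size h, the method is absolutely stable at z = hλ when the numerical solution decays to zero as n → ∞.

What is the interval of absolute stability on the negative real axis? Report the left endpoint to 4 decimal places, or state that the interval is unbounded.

With y'=λy (z=hλ):
  k1=λy_n ⇒ h·k1=z·y_n;  k2=λ(1+3/4z)y_n ⇒ h·k2=z(1+3/4z)y_n
  y_{n+1}/y_n = 1 + 2/5z + 3/5z(1+3/4z) = 1 + z + 9/20z²
  ⇒ R(z) = 1 + z + 9/20z².

Boundary: |R(x)|=1, x<0.
x=-0.66: |R|=0.5360
R=1: x+9/20x²=0 ⇒ x=−20/9=-2.2222; min R=1−1/(4·9/20)=0.4444>−1
Confirm numerically:
  x=-2.040: |R|=0.83272 <1
  x=-1.402: |R|=0.48252 <1
  x=-1.083: |R|=0.44480 <1
  x=-2.591: |R|=1.42998 >1
  x=-2.484: |R|=1.29262 >1
  x=-2.417: |R|=1.21185 >1
Stable set (-2.2222, 0).

(-2.2222, 0).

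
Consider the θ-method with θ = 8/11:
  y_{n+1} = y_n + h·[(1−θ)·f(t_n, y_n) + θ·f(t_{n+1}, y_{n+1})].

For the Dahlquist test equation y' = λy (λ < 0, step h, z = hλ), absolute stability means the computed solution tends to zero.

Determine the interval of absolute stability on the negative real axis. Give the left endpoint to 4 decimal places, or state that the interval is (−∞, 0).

Set f=λy, z=hλ:
  y_{n+1} = y_n + z·[3/11·y_n + 8/11·y_{n+1}] ⇒ (1 − 8/11z)y_{n+1} = (1 + 3/11z)y_n
  R(z) = (1 + 3/11z)/(1 − 8/11z).

Boundary: |R(x)|=1, x<0.
x=-0.99: |R|=0.4244
x=-2: |R|=0.1852
x=-10: |R|=0.2088
x=-100: |R|=0.3564
θ=8/11≥1/2 ⇒ |1+3/11x|<|1−8/11x| ∀x<0 ⇒ unbounded interval.

(−∞, 0) — no finite endpoint.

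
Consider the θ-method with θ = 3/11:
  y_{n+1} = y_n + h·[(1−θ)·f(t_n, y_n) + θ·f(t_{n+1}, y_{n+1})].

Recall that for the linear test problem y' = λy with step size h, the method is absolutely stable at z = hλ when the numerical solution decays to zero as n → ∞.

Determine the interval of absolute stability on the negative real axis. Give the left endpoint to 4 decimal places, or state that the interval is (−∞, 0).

Test eqn y'=λy, z=hλ:
  y_{n+1} = y_n + z·[8/11·y_n + 3/11·y_{n+1}] ⇒ (1 − 3/11z)y_{n+1} = (1 + 8/11z)y_n
  Hence R(z) = (1 + 8/11z)/(1 − 3/11z).

Need |R(x)|<1, x<0.
x=-0.69: |R|=0.4193
R=−1: 1+8/11x = −1+3/11x ⇒ -5/11x=2 ⇒ x=2/(-5/11)=-4.4000
Confirm numerically:
  x=-2.871: |R|=0.61021 <1
  x=-2.404: |R|=0.45201 <1
  x=-2.254: |R|=0.39590 <1
  x=-4.778: |R|=1.07460 >1
  x=-4.459: |R|=1.01210 >1
So |R|<1 on (-4.4000, 0).

(-4.4000, 0).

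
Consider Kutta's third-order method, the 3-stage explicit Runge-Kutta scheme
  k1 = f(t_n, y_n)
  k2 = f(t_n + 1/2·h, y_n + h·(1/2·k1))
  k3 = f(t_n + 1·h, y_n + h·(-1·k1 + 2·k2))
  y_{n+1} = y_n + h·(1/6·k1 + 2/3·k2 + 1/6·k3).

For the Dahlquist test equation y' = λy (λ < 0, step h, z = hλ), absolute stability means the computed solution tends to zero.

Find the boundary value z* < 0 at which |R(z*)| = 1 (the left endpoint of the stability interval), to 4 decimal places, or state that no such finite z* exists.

Test eqn y'=λy, z=hλ:
  order 3, 3-stage ⇒ R(z)=1+z+z^2/2+z^3/6
  (e.g. R(-1.22)=0.22156, |R|=0.22156)

Find x<0 with |R(x)|<1.
x=-1.22: |R|=0.2216
|R(-2.17)|=0.5186 |R(-1.64)|=0.0304 |R(-0.95)|=0.3584
Bisect:
  x_lo=-3.2420 |R|=2.6658  x_hi=-0.2787 |R|=0.7565
  mid=-1.76034 |R|=0.12010 →hi
  mid=-2.50115 |R|=0.98103 →hi
  mid=-2.87155 |R|=1.69502 →lo
  mid=-2.68635 |R|=1.30910 →lo
  mid=-2.59375 |R|=1.13823 →lo
  mid=-2.54745 |R|=1.05797 →lo
  mid=-2.52430 |R|=1.01909 →lo
  ...
  [-2.51290,-2.51272] ⇒ x*=-2.5127
Interval (-2.5127, 0).

left endpoint -2.5127.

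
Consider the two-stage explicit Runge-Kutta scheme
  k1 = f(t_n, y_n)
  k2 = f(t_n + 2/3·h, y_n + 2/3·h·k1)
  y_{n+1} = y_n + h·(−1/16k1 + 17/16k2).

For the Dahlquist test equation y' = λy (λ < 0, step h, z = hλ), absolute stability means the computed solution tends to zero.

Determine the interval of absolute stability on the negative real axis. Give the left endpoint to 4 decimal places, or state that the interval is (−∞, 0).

With y'=λy (z=hλ):
  k1=λy_n ⇒ h·k1=z·y_n;  k2=λ(1+2/3z)y_n ⇒ h·k2=z(1+2/3z)y_n
  y_{n+1}/y_n = 1 − 1/16z + 17/16z(1+2/3z) = 1 + z + 17/24z²
  ⇒ R(z) = 1 + z + 17/24z².

Solve |R(x)|<1 on ℝ⁻.
x=-0.59: |R|=0.6566
R=1: x+17/24x²=0 ⇒ x=−24/17=-1.4118; min R=1−1/(4·17/24)=0.6471>−1
Confirm numerically:
  x=-1.042: |R|=0.72708 <1
  x=-1.013: |R|=0.71387 <1
  x=-0.737: |R|=0.64774 <1
  x=-2.002: |R|=1.83700 >1
  x=-1.582: |R|=1.19076 >1
  x=-1.489: |R|=1.08146 >1
So |R|<1 on (-1.4118, 0).

z∈(-1.4118,0).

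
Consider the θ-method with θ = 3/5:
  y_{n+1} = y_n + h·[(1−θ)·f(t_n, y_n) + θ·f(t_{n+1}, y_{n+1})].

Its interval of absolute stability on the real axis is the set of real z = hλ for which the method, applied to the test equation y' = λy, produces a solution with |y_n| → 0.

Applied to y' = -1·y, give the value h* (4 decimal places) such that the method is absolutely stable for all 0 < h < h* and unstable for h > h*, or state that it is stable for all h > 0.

With y'=λy (z=hλ):
  y_{n+1} = y_n + z·[2/5·y_n + 3/5·y_{n+1}] ⇒ (1 − 3/5z)y_{n+1} = (1 + 2/5z)y_n
  so R(z) = (1 + 2/5z)/(1 − 3/5z).

Find x<0 with |R(x)|<1.
x=-1.64: |R|=0.1734
x=-2: |R|=0.0909
x=-10: |R|=0.4286
x=-100: |R|=0.6393
θ=3/5≥1/2 ⇒ |1+2/5x|<|1−3/5x| ∀x<0 ⇒ stable on all of ℝ⁻.

(−∞, 0) — no finite endpoint. Any h>0 works for λ=-1.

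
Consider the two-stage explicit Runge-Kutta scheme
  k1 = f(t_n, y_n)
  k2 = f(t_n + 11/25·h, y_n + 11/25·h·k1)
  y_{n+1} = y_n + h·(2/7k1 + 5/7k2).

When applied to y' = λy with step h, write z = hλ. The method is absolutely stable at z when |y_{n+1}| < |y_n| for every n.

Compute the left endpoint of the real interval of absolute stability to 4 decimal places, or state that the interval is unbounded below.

On y'=λy, z=hλ:
  k1=λy_n ⇒ h·k1=z·y_n;  k2=λ(1+11/25z)y_n ⇒ h·k2=z(1+11/25z)y_n
  y_{n+1}/y_n = 1 + 2/7z + 5/7z(1+11/25z) = 1 + z + 11/35z²
  ⇒ R(z) = 1 + z + 11/35z².

Solve |R(x)|<1 on ℝ⁻.
x=-1.48: |R|=0.2084
R=1: x+11/35x²=0 ⇒ x=−35/11=-3.1818; min R=1−1/(4·11/35)=0.2045>−1
Confirm numerically:
  x=-1.705: |R|=0.20864 <1
  x=-1.605: |R|=0.20461 <1
  x=-1.486: |R|=0.20800 <1
  x=-3.526: |R|=1.38141 >1
  x=-3.506: |R|=1.35721 >1
Interval (-3.1818, 0).

z* = -3.1818.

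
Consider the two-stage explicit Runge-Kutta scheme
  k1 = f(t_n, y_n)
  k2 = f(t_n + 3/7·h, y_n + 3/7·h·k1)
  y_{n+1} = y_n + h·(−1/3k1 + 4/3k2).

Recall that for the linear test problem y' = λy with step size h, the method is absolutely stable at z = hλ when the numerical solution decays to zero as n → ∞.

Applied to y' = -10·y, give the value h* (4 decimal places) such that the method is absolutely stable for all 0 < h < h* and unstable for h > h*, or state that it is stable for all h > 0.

Test eqn y'=λy, z=hλ:
  k1=λy_n ⇒ h·k1=z·y_n;  k2=λ(1+3/7z)y_n ⇒ h·k2=z(1+3/7z)y_n
  y_{n+1}/y_n = 1 − 1/3z + 4/3z(1+3/7z) = 1 + z + 4/7z²
  ⇒ R(z) = 1 + z + 4/7z².

Boundary: |R(x)|=1, x<0.
x=-0.61: |R|=0.6026
R=1: x+4/7x²=0 ⇒ x=−7/4=-1.7500; min R=1−1/(4·4/7)=0.5625>−1
Confirm numerically:
  x=-1.223: |R|=0.63170 <1
  x=-0.851: |R|=0.56283 <1
  x=-0.792: |R|=0.56644 <1
  x=-2.344: |R|=1.79562 >1
  x=-2.153: |R|=1.49581 >1
  x=-1.809: |R|=1.06099 >1
So |R|<1 on (-1.7500, 0).

(-1.7500,0); λ=-10 ⇒ h* = (7/4)/10 = 0.1750.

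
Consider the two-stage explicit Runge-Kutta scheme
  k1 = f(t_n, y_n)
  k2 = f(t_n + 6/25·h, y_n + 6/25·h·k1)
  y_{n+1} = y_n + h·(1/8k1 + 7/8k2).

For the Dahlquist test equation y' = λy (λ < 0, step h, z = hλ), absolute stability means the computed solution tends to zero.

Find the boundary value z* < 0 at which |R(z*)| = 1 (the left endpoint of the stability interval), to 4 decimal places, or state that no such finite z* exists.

With y'=λy (z=hλ):
  k1=λy_n ⇒ h·k1=z·y_n;  k2=λ(1+6/25z)y_n ⇒ h·k2=z(1+6/25z)y_n
  y_{n+1}/y_n = 1 + 1/8z + 7/8z(1+6/25z) = 1 + z + 21/100z²
  Hence R(z) = 1 + z + 21/100z².

Solve |R(x)|<1 on ℝ⁻.
x=-1.62: |R|=0.0689
R=1: x+21/100x²=0 ⇒ x=−100/21=-4.7619; min R=1−1/(4·21/100)=-0.1905>−1
Confirm numerically:
  x=-3.858: |R|=0.26767 <1
  x=-3.274: |R|=0.02299 <1
  x=-2.746: |R|=0.16249 <1
  x=-2.479: |R|=0.18846 <1
  x=-5.353: |R|=1.66447 >1
  x=-4.897: |R|=1.13893 >1
  x=-4.830: |R|=1.06907 >1
Stable set (-4.7619, 0).

left endpoint -4.7619.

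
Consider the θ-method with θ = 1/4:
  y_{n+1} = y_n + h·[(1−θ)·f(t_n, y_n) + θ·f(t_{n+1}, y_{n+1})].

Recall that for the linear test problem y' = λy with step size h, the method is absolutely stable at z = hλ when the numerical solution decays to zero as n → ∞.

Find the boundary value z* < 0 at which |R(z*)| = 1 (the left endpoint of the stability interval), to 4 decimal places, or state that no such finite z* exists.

left endpoint -4.0000.

With y'=λy (z=hλ):
  y_{n+1} = y_n + z·[3/4·y_n + 1/4·y_{n+1}] ⇒ (1 − 1/4z)y_{n+1} = (1 + 3/4z)y_n
  so R(z) = (1 + 3/4z)/(1 − 1/4z).

Solve |R(x)|<1 on ℝ⁻.
x=-1.36: |R|=0.0149
R=−1: 1+3/4x = −1+1/4x ⇒ -1/2x=2 ⇒ x=2/(-1/2)=-4.0000
Confirm numerically:
  x=-3.815: |R|=0.95266 <1
  x=-2.343: |R|=0.47753 <1
  x=-1.779: |R|=0.23135 <1
  x=-4.303: |R|=1.07299 >1
  x=-4.026: |R|=1.00648 >1
Interval (-4.0000, 0).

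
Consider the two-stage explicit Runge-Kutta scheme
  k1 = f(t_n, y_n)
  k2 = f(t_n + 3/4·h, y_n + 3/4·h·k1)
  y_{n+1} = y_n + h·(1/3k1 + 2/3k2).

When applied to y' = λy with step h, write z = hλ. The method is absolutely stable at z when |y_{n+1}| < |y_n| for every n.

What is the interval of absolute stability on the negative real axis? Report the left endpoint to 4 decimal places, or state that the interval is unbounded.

Set f=λy, z=hλ:
  k1=λy_n ⇒ h·k1=z·y_n;  k2=λ(1+3/4z)y_n ⇒ h·k2=z(1+3/4z)y_n
  y_{n+1}/y_n = 1 + 1/3z + 2/3z(1+3/4z) = 1 + z + 1/2z²
  R(z) = 1 + z + 1/2z².

Find x<0 with |R(x)|<1.
x=-1.63: |R|=0.6985
R=1: x+1/2x²=0 ⇒ x=−2=-2.0000; min R=1−1/(4·1/2)=0.5000>−1
Confirm numerically:
  x=-1.805: |R|=0.82401 <1
  x=-1.629: |R|=0.69782 <1
  x=-1.287: |R|=0.54118 <1
  x=-2.499: |R|=1.62350 >1
  x=-2.466: |R|=1.57458 >1
So |R|<1 on (-2.0000, 0).

(-2.0000, 0).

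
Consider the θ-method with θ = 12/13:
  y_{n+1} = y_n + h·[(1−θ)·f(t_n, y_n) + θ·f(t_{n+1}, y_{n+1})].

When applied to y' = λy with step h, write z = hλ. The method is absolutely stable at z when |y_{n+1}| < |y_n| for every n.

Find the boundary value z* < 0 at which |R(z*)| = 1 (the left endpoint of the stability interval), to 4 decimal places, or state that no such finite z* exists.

interval (−∞, 0).

On y'=λy, z=hλ:
  y_{n+1} = y_n + z·[1/13·y_n + 12/13·y_{n+1}] ⇒ (1 − 12/13z)y_{n+1} = (1 + 1/13z)y_n
  Hence R(z) = (1 + 1/13z)/(1 − 12/13z).

Find x<0 with |R(x)|<1.
x=-0.54: |R|=0.6396
x=-2: |R|=0.2973
x=-10: |R|=0.0226
x=-100: |R|=0.0717
θ=12/13≥1/2 ⇒ |1+1/13x|<|1−12/13x| ∀x<0 ⇒ interval (−∞,0).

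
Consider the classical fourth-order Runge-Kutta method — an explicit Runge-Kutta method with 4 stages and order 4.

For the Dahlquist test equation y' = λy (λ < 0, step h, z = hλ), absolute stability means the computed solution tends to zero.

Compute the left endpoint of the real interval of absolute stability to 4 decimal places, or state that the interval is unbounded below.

left endpoint -2.7853.

Test eqn y'=λy, z=hλ:
  order 4, 4-stage ⇒ R(z)=1+z+z^2/2+z^3/6+z^4/24
  (e.g. R(-0.65)=0.52292, |R|=0.52292)

Solve |R(x)|<1 on ℝ⁻.
x=-0.65: |R|=0.5229
|R(-2.25)|=0.4507 |R(-1.71)|=0.2749 |R(-0.88)|=0.4186
Bisect:
  x_lo=-3.6809 |R|=3.4304  x_hi=-0.1646 |R|=0.8482
  mid=-1.92274 |R|=0.31049 →hi
  mid=-2.80181 |R|=1.02518 →lo
  mid=-2.36227 |R|=0.52835 →hi
  mid=-2.58204 |R|=0.73438 →hi
  mid=-2.69192 |R|=0.86811 →hi
  mid=-2.74686 |R|=0.94359 →hi
  mid=-2.77434 |R|=0.98360 →hi
  mid=-2.78807 |R|=1.00420 →lo
  mid=-2.78120 |R|=0.99385 →hi
  mid=-2.78464 |R|=0.99901 →hi
  ...
  [-2.78550,-2.78528] ⇒ x*=-2.7853
So |R|<1 on (-2.7853, 0).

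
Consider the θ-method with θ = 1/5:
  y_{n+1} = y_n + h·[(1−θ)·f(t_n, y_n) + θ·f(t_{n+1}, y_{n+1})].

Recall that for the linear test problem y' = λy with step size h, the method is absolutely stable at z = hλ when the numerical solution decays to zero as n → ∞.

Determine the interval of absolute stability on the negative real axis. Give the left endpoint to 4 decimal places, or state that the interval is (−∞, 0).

z∈(-3.3333,0).

With y'=λy (z=hλ):
  y_{n+1} = y_n + z·[4/5·y_n + 1/5·y_{n+1}] ⇒ (1 − 1/5z)y_{n+1} = (1 + 4/5z)y_n
  R(z) = (1 + 4/5z)/(1 − 1/5z).

Find x<0 with |R(x)|<1.
x=-0.41: |R|=0.6211
R=−1: 1+4/5x = −1+1/5x ⇒ -3/5x=2 ⇒ x=2/(-3/5)=-3.3333
Confirm numerically:
  x=-3.175: |R|=0.94190 <1
  x=-2.766: |R|=0.78084 <1
  x=-2.747: |R|=0.77294 <1
  x=-1.931: |R|=0.39302 <1
  x=-3.908: |R|=1.19353 >1
  x=-3.694: |R|=1.12445 >1
Interval (-3.3333, 0).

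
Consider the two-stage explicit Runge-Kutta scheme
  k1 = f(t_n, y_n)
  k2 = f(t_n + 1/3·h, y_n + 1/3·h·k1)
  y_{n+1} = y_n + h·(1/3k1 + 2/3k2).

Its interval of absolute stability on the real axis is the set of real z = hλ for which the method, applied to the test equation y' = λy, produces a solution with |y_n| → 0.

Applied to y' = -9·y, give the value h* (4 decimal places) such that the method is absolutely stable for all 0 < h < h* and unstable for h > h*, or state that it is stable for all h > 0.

(-4.5000,0); λ=-9 ⇒ h* = (9/2)/9 = 0.5000.

With y'=λy (z=hλ):
  k1=λy_n ⇒ h·k1=z·y_n;  k2=λ(1+1/3z)y_n ⇒ h·k2=z(1+1/3z)y_n
  y_{n+1}/y_n = 1 + 1/3z + 2/3z(1+1/3z) = 1 + z + 2/9z²
  R(z) = 1 + z + 2/9z².

Need |R(x)|<1, x<0.
x=-1: |R|=0.2222
R=1: x+2/9x²=0 ⇒ x=−9/2=-4.5000; min R=1−1/(4·2/9)=-0.1250>−1
Confirm numerically:
  x=-4.347: |R|=0.85220 <1
  x=-3.809: |R|=0.41511 <1
  x=-3.248: |R|=0.09633 <1
  x=-2.138: |R|=0.12221 <1
  x=-4.991: |R|=1.54457 >1
  x=-4.717: |R|=1.22746 >1
  x=-4.543: |R|=1.04341 >1
Stable set (-4.5000, 0).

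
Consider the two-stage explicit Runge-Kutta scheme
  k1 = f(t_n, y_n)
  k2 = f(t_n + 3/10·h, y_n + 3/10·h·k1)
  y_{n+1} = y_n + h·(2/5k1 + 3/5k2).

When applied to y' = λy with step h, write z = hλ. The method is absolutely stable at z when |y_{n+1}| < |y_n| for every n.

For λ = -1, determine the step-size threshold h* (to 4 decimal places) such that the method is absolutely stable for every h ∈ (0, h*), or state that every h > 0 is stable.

Test eqn y'=λy, z=hλ:
  k1=λy_n ⇒ h·k1=z·y_n;  k2=λ(1+3/10z)y_n ⇒ h·k2=z(1+3/10z)y_n
  y_{n+1}/y_n = 1 + 2/5z + 3/5z(1+3/10z) = 1 + z + 9/50z²
  R(z) = 1 + z + 9/50z².

Solve |R(x)|<1 on ℝ⁻.
x=-0.69: |R|=0.3957
R=1: x+9/50x²=0 ⇒ x=−50/9=-5.5556; min R=1−1/(4·9/50)=-0.3889>−1
Confirm numerically:
  x=-4.674: |R|=0.25833 <1
  x=-4.537: |R|=0.16819 <1
  x=-2.923: |R|=0.38509 <1
  x=-5.916: |R|=1.38383 >1
  x=-5.799: |R|=1.25411 >1
  x=-5.620: |R|=1.06519 >1
Interval (-5.5556, 0).

(-5.5556,0); λ=-1 ⇒ h* = (50/9)/1 = 5.5556.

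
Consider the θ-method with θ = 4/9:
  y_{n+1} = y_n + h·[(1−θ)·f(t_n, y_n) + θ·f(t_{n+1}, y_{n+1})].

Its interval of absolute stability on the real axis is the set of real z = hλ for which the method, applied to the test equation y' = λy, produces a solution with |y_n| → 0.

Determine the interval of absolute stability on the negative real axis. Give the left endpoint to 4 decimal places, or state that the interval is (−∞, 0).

z∈(-18.0000,0).

On y'=λy, z=hλ:
  y_{n+1} = y_n + z·[5/9·y_n + 4/9·y_{n+1}] ⇒ (1 − 4/9z)y_{n+1} = (1 + 5/9z)y_n
  ⇒ R(z) = (1 + 5/9z)/(1 − 4/9z).

Boundary: |R(x)|=1, x<0.
x=-1.46: |R|=0.1146
R=−1: 1+5/9x = −1+4/9x ⇒ -1/9x=2 ⇒ x=2/(-1/9)=-18.0000
Confirm numerically:
  x=-16.578: |R|=0.98112 <1
  x=-9.044: |R|=0.80175 <1
  x=-8.671: |R|=0.78644 <1
  x=-8.163: |R|=0.76383 <1
  x=-18.540: |R|=1.00649 >1
  x=-18.105: |R|=1.00129 >1
  x=-18.083: |R|=1.00102 >1
Stable set (-18.0000, 0).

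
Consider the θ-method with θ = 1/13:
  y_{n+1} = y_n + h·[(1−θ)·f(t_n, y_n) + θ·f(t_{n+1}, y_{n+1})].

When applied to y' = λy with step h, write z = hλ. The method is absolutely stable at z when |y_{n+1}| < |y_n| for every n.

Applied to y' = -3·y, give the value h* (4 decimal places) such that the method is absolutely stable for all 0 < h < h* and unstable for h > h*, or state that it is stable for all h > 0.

(-2.3636,0); λ=-3 ⇒ h* = (26/11)/3 = 0.7879.

On y'=λy, z=hλ:
  y_{n+1} = y_n + z·[12/13·y_n + 1/13·y_{n+1}] ⇒ (1 − 1/13z)y_{n+1} = (1 + 12/13z)y_n
  Hence R(z) = (1 + 12/13z)/(1 − 1/13z).

Find x<0 with |R(x)|<1.
x=-1.76: |R|=0.5501
R=−1: 1+12/13x = −1+1/13x ⇒ -11/13x=2 ⇒ x=2/(-11/13)=-2.3636
Confirm numerically:
  x=-2.053: |R|=0.77300 <1
  x=-1.700: |R|=0.50340 <1
  x=-1.648: |R|=0.46259 <1
  x=-1.104: |R|=0.01758 <1
  x=-2.959: |R|=1.41036 >1
  x=-2.850: |R|=1.33754 >1
  x=-2.671: |R|=1.21575 >1
Interval (-2.3636, 0).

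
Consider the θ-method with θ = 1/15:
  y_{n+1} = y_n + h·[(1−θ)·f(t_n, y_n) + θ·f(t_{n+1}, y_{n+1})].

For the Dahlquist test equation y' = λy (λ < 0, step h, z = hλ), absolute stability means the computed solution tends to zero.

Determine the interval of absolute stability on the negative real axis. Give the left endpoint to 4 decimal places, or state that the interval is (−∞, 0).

z∈(-2.3077,0).

Set f=λy, z=hλ:
  y_{n+1} = y_n + z·[14/15·y_n + 1/15·y_{n+1}] ⇒ (1 − 1/15z)y_{n+1} = (1 + 14/15z)y_n
  so R(z) = (1 + 14/15z)/(1 − 1/15z).

Need |R(x)|<1, x<0.
x=-1.42: |R|=0.2972
R=−1: 1+14/15x = −1+1/15x ⇒ -13/15x=2 ⇒ x=2/(-13/15)=-2.3077
Confirm numerically:
  x=-2.200: |R|=0.91860 <1
  x=-1.821: |R|=0.62386 <1
  x=-1.002: |R|=0.06074 <1
  x=-2.636: |R|=1.24200 >1
  x=-2.490: |R|=1.13551 >1
Stable set (-2.3077, 0).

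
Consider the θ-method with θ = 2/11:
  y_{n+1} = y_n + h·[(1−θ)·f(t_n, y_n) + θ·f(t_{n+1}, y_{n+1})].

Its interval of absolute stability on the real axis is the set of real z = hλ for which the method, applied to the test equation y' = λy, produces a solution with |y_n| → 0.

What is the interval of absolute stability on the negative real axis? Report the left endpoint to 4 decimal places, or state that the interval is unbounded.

(-3.1429, 0).

Test eqn y'=λy, z=hλ:
  y_{n+1} = y_n + z·[9/11·y_n + 2/11·y_{n+1}] ⇒ (1 − 2/11z)y_{n+1} = (1 + 9/11z)y_n
  ⇒ R(z) = (1 + 9/11z)/(1 − 2/11z).

Find x<0 with |R(x)|<1.
x=-0.55: |R|=0.5000
R=−1: 1+9/11x = −1+2/11x ⇒ -7/11x=2 ⇒ x=2/(-7/11)=-3.1429
Confirm numerically:
  x=-2.978: |R|=0.93194 <1
  x=-1.835: |R|=0.37594 <1
  x=-1.790: |R|=0.35048 <1
  x=-1.590: |R|=0.23343 <1
  x=-3.379: |R|=1.09308 >1
  x=-3.339: |R|=1.07767 >1
So |R|<1 on (-3.1429, 0).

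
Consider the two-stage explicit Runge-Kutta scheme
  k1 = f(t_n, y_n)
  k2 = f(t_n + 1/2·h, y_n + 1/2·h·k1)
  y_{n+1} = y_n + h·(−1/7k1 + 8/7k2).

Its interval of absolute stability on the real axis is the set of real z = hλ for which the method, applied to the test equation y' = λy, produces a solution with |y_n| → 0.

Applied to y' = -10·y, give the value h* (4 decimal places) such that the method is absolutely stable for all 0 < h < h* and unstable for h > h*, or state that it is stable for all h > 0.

(-1.7500,0); λ=-10 ⇒ h* = (7/4)/10 = 0.1750.

Set f=λy, z=hλ:
  k1=λy_n ⇒ h·k1=z·y_n;  k2=λ(1+1/2z)y_n ⇒ h·k2=z(1+1/2z)y_n
  y_{n+1}/y_n = 1 − 1/7z + 8/7z(1+1/2z) = 1 + z + 4/7z²
  Hence R(z) = 1 + z + 4/7z².

Solve |R(x)|<1 on ℝ⁻.
x=-0.77: |R|=0.5688
R=1: x+4/7x²=0 ⇒ x=−7/4=-1.7500; min R=1−1/(4·4/7)=0.5625>−1
Confirm numerically:
  x=-1.305: |R|=0.66816 <1
  x=-0.877: |R|=0.56250 <1
  x=-0.847: |R|=0.56295 <1
  x=-0.729: |R|=0.57468 <1
  x=-2.312: |R|=1.74248 >1
  x=-2.165: |R|=1.51341 >1
Stable set (-1.7500, 0).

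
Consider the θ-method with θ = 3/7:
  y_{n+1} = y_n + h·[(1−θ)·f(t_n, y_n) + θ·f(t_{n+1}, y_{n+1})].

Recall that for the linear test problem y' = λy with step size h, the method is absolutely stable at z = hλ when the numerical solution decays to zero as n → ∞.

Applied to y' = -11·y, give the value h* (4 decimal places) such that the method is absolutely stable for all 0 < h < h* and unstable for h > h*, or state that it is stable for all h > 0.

On y'=λy, z=hλ:
  y_{n+1} = y_n + z·[4/7·y_n + 3/7·y_{n+1}] ⇒ (1 − 3/7z)y_{n+1} = (1 + 4/7z)y_n
  ⇒ R(z) = (1 + 4/7z)/(1 − 3/7z).

Find x<0 with |R(x)|<1.
x=-0.91: |R|=0.3453
R=−1: 1+4/7x = −1+3/7x ⇒ -1/7x=2 ⇒ x=2/(-1/7)=-14.0000
Confirm numerically:
  x=-13.967: |R|=0.99933 <1
  x=-12.061: |R|=0.95510 <1
  x=-11.031: |R|=0.92595 <1
  x=-7.486: |R|=0.77887 <1
  x=-14.561: |R|=1.01107 >1
  x=-14.485: |R|=1.00961 >1
  x=-14.034: |R|=1.00069 >1
So |R|<1 on (-14.0000, 0).

(-14.0000,0); λ=-11 ⇒ h* = (14)/11 = 1.2727.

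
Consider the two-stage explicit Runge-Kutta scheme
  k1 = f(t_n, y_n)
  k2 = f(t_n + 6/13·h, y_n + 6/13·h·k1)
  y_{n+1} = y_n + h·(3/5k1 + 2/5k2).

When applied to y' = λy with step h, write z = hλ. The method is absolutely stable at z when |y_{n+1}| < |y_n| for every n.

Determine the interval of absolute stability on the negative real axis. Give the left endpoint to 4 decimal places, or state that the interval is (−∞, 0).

With y'=λy (z=hλ):
  k1=λy_n ⇒ h·k1=z·y_n;  k2=λ(1+6/13z)y_n ⇒ h·k2=z(1+6/13z)y_n
  y_{n+1}/y_n = 1 + 3/5z + 2/5z(1+6/13z) = 1 + z + 12/65z²
  so R(z) = 1 + z + 12/65z².

Boundary: |R(x)|=1, x<0.
x=-0.72: |R|=0.3757
R=1: x+12/65x²=0 ⇒ x=−65/12=-5.4167; min R=1−1/(4·12/65)=-0.3542>−1
Confirm numerically:
  x=-4.611: |R|=0.31417 <1
  x=-3.138: |R|=0.32008 <1
  x=-2.955: |R|=0.34293 <1
  x=-5.882: |R|=1.50531 >1
  x=-5.794: |R|=1.40362 >1
  x=-5.527: |R|=1.11258 >1
So |R|<1 on (-5.4167, 0).

(-5.4167, 0).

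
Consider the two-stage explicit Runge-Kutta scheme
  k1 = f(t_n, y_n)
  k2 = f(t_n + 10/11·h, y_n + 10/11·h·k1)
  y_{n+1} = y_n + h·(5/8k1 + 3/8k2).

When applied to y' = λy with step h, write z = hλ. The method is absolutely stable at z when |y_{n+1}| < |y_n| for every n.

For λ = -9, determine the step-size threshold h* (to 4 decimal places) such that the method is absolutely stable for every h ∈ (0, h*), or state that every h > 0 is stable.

(-2.9333,0); λ=-9 ⇒ h* = (44/15)/9 = 0.3259.

With y'=λy (z=hλ):
  k1=λy_n ⇒ h·k1=z·y_n;  k2=λ(1+10/11z)y_n ⇒ h·k2=z(1+10/11z)y_n
  y_{n+1}/y_n = 1 + 5/8z + 3/8z(1+10/11z) = 1 + z + 15/44z²
  Hence R(z) = 1 + z + 15/44z².

Solve |R(x)|<1 on ℝ⁻.
x=-0.31: |R|=0.7228
R=1: x+15/44x²=0 ⇒ x=−44/15=-2.9333; min R=1−1/(4·15/44)=0.2667>−1
Confirm numerically:
  x=-2.607: |R|=0.70997 <1
  x=-2.449: |R|=0.59564 <1
  x=-1.848: |R|=0.31624 <1
  x=-1.305: |R|=0.27558 <1
  x=-3.383: |R|=1.51860 >1
  x=-3.167: |R|=1.25228 >1
  x=-3.086: |R|=1.16061 >1
Interval (-2.9333, 0).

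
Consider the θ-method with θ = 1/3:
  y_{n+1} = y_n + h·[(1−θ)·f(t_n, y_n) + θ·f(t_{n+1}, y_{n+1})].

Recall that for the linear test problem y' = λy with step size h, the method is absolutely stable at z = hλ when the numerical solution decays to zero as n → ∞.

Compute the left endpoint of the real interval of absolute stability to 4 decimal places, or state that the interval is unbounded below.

Test eqn y'=λy, z=hλ:
  y_{n+1} = y_n + z·[2/3·y_n + 1/3·y_{n+1}] ⇒ (1 − 1/3z)y_{n+1} = (1 + 2/3z)y_n
  Hence R(z) = (1 + 2/3z)/(1 − 1/3z).

Solve |R(x)|<1 on ℝ⁻.
x=-1.69: |R|=0.0810
R=−1: 1+2/3x = −1+1/3x ⇒ -1/3x=2 ⇒ x=2/(-1/3)=-6.0000
Confirm numerically:
  x=-5.022: |R|=0.87809 <1
  x=-4.863: |R|=0.85540 <1
  x=-4.257: |R|=0.75982 <1
  x=-6.423: |R|=1.04489 >1
  x=-6.214: |R|=1.02323 >1
So |R|<1 on (-6.0000, 0).

left endpoint -6.0000.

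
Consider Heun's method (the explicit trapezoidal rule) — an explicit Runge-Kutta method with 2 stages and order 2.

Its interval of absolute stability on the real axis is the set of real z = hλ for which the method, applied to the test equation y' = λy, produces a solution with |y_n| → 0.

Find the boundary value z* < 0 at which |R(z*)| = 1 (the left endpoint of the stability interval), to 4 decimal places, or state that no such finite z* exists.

On y'=λy, z=hλ:
  order 2, 2-stage ⇒ R(z)=1+z+z^2/2
  (e.g. R(-1.61)=0.68605, |R|=0.68605)

Solve |R(x)|<1 on ℝ⁻.
x=-1.61: |R|=0.6861
|R(-2.24)|=1.2688 |R(-1.8)|=0.8200 |R(-1.34)|=0.5578
Bisect:
  x_lo=-2.3620 |R|=1.4276  x_hi=-0.1007 |R|=0.9043
  mid=-1.23139 |R|=0.52677 →hi
  mid=-1.79672 |R|=0.81738 →hi
  mid=-2.07938 |R|=1.08253 →lo
  mid=-1.93805 |R|=0.93997 →hi
  mid=-2.00871 |R|=1.00875 →lo
  mid=-1.97338 |R|=0.97374 →hi
  mid=-1.99105 |R|=0.99109 →hi
  ...
  [-2.00002,-1.99988] ⇒ x*=-2.0000
Stable set (-2.0000, 0).

left endpoint -2.0000.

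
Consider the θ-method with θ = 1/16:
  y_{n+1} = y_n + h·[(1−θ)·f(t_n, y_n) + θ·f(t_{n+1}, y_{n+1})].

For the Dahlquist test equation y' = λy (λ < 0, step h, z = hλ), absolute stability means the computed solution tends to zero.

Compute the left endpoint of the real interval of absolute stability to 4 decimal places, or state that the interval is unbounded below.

Test eqn y'=λy, z=hλ:
  y_{n+1} = y_n + z·[15/16·y_n + 1/16·y_{n+1}] ⇒ (1 − 1/16z)y_{n+1} = (1 + 15/16z)y_n
  so R(z) = (1 + 15/16z)/(1 − 1/16z).

Find x<0 with |R(x)|<1.
x=-0.69: |R|=0.3385
R=−1: 1+15/16x = −1+1/16x ⇒ -7/8x=2 ⇒ x=2/(-7/8)=-2.2857
Confirm numerically:
  x=-1.869: |R|=0.67351 <1
  x=-1.515: |R|=0.38396 <1
  x=-1.352: |R|=0.24666 <1
  x=-1.208: |R|=0.12320 <1
  x=-2.808: |R|=1.38877 >1
  x=-2.618: |R|=1.24987 >1
  x=-2.306: |R|=1.01551 >1
Interval (-2.2857, 0).

left endpoint -2.2857.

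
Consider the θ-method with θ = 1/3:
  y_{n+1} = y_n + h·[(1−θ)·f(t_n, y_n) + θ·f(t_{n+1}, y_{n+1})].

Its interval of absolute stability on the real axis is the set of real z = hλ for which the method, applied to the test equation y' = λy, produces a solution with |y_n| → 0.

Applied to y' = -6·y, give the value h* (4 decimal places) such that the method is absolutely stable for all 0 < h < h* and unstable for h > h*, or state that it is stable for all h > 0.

(-6.0000,0); λ=-6 ⇒ h* = (6)/6 = 1.0000.

With y'=λy (z=hλ):
  y_{n+1} = y_n + z·[2/3·y_n + 1/3·y_{n+1}] ⇒ (1 − 1/3z)y_{n+1} = (1 + 2/3z)y_n
  R(z) = (1 + 2/3z)/(1 − 1/3z).

Solve |R(x)|<1 on ℝ⁻.
x=-0.74: |R|=0.4064
R=−1: 1+2/3x = −1+1/3x ⇒ -1/3x=2 ⇒ x=2/(-1/3)=-6.0000
Confirm numerically:
  x=-5.935: |R|=0.99273 <1
  x=-4.036: |R|=0.72086 <1
  x=-4.033: |R|=0.72032 <1
  x=-6.591: |R|=1.06162 >1
  x=-6.554: |R|=1.05799 >1
  x=-6.074: |R|=1.00816 >1
Stable set (-6.0000, 0).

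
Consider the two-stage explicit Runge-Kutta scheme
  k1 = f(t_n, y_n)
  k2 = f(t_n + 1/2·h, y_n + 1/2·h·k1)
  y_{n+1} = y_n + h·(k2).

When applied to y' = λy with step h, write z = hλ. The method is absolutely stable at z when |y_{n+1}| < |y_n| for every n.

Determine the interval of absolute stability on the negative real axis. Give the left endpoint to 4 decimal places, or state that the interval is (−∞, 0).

z∈(-2.0000,0).

On y'=λy, z=hλ:
  k1=λy_n ⇒ h·k1=z·y_n;  k2=λ(1+1/2z)y_n ⇒ h·k2=z(1+1/2z)y_n
  y_{n+1}/y_n = 1 + z(1+1/2z) = 1 + z + 1/2z²
  R(z) = 1 + z + 1/2z².

Need |R(x)|<1, x<0.
x=-1.1: |R|=0.5050
R=1: x+1/2x²=0 ⇒ x=−2=-2.0000; min R=1−1/(4·1/2)=0.5000>−1
Confirm numerically:
  x=-1.745: |R|=0.77751 <1
  x=-1.718: |R|=0.75776 <1
  x=-0.856: |R|=0.51037 <1
  x=-2.275: |R|=1.31281 >1
  x=-2.093: |R|=1.09732 >1
So |R|<1 on (-2.0000, 0).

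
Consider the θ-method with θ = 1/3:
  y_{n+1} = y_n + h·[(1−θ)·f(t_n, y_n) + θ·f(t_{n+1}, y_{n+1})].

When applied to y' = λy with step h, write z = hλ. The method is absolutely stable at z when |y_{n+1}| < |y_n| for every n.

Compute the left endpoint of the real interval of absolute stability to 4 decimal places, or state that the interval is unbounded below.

z* = -6.0000.

On y'=λy, z=hλ:
  y_{n+1} = y_n + z·[2/3·y_n + 1/3·y_{n+1}] ⇒ (1 − 1/3z)y_{n+1} = (1 + 2/3z)y_n
  so R(z) = (1 + 2/3z)/(1 − 1/3z).

Solve |R(x)|<1 on ℝ⁻.
x=-0.9: |R|=0.3077
R=−1: 1+2/3x = −1+1/3x ⇒ -1/3x=2 ⇒ x=2/(-1/3)=-6.0000
Confirm numerically:
  x=-5.007: |R|=0.87598 <1
  x=-3.876: |R|=0.69110 <1
  x=-3.137: |R|=0.53349 <1
  x=-6.405: |R|=1.04306 >1
  x=-6.310: |R|=1.03330 >1
  x=-6.192: |R|=1.02089 >1
Interval (-6.0000, 0).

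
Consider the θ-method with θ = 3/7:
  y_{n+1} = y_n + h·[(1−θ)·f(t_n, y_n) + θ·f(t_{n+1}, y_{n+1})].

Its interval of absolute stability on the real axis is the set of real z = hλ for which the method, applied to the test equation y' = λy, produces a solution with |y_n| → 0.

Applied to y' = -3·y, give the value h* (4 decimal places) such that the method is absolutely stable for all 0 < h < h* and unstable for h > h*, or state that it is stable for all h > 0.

Test eqn y'=λy, z=hλ:
  y_{n+1} = y_n + z·[4/7·y_n + 3/7·y_{n+1}] ⇒ (1 − 3/7z)y_{n+1} = (1 + 4/7z)y_n
  ⇒ R(z) = (1 + 4/7z)/(1 − 3/7z).

Find x<0 with |R(x)|<1.
x=-0.62: |R|=0.5102
R=−1: 1+4/7x = −1+3/7x ⇒ -1/7x=2 ⇒ x=2/(-1/7)=-14.0000
Confirm numerically:
  x=-13.914: |R|=0.99824 <1
  x=-7.951: |R|=0.80394 <1
  x=-7.688: |R|=0.79005 <1
  x=-14.504: |R|=1.00998 >1
  x=-14.123: |R|=1.00249 >1
Stable set (-14.0000, 0).

(-14.0000,0); λ=-3 ⇒ h* = (14)/3 = 4.6667.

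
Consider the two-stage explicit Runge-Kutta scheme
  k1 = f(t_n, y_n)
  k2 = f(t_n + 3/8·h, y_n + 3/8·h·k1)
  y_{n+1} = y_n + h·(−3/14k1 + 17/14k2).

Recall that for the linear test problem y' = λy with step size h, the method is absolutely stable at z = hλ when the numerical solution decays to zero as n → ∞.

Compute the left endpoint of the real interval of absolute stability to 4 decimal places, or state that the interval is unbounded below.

Set f=λy, z=hλ:
  k1=λy_n ⇒ h·k1=z·y_n;  k2=λ(1+3/8z)y_n ⇒ h·k2=z(1+3/8z)y_n
  y_{n+1}/y_n = 1 − 3/14z + 17/14z(1+3/8z) = 1 + z + 51/112z²
  Hence R(z) = 1 + z + 51/112z².

Solve |R(x)|<1 on ℝ⁻.
x=-1.24: |R|=0.4602
R=1: x+51/112x²=0 ⇒ x=−112/51=-2.1961; min R=1−1/(4·51/112)=0.4510>−1
Confirm numerically:
  x=-1.645: |R|=0.58721 <1
  x=-1.219: |R|=0.45764 <1
  x=-1.039: |R|=0.45257 <1
  x=-2.777: |R|=1.73459 >1
  x=-2.775: |R|=1.73153 >1
  x=-2.528: |R|=1.38209 >1
Interval (-2.1961, 0).

z* = -2.1961.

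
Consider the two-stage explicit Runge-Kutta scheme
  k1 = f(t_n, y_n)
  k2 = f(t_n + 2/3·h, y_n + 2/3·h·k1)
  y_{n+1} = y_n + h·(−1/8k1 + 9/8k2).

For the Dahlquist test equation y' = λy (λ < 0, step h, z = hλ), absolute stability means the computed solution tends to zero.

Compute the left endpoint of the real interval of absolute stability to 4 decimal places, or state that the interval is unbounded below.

Set f=λy, z=hλ:
  k1=λy_n ⇒ h·k1=z·y_n;  k2=λ(1+2/3z)y_n ⇒ h·k2=z(1+2/3z)y_n
  y_{n+1}/y_n = 1 − 1/8z + 9/8z(1+2/3z) = 1 + z + 3/4z²
  Hence R(z) = 1 + z + 3/4z².

Solve |R(x)|<1 on ℝ⁻.
x=-0.93: |R|=0.7187
R=1: x+3/4x²=0 ⇒ x=−4/3=-1.3333; min R=1−1/(4·3/4)=0.6667>−1
Confirm numerically:
  x=-1.289: |R|=0.95714 <1
  x=-0.621: |R|=0.66823 <1
  x=-0.568: |R|=0.67397 <1
  x=-1.475: |R|=1.15672 >1
  x=-1.468: |R|=1.14827 >1
Stable set (-1.3333, 0).

left endpoint -1.3333.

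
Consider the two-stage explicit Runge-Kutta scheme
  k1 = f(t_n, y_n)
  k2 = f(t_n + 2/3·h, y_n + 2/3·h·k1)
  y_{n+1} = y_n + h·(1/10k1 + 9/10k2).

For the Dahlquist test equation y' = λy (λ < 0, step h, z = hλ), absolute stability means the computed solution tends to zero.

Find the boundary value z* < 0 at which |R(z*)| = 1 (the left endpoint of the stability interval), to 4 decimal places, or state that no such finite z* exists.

z* = -1.6667.

On y'=λy, z=hλ:
  k1=λy_n ⇒ h·k1=z·y_n;  k2=λ(1+2/3z)y_n ⇒ h·k2=z(1+2/3z)y_n
  y_{n+1}/y_n = 1 + 1/10z + 9/10z(1+2/3z) = 1 + z + 3/5z²
  so R(z) = 1 + z + 3/5z².

Need |R(x)|<1, x<0.
x=-1.59: |R|=0.9269
R=1: x+3/5x²=0 ⇒ x=−5/3=-1.6667; min R=1−1/(4·3/5)=0.5833>−1
Confirm numerically:
  x=-1.391: |R|=0.76993 <1
  x=-0.923: |R|=0.58816 <1
  x=-0.838: |R|=0.58335 <1
  x=-0.776: |R|=0.58531 <1
  x=-2.112: |R|=1.56433 >1
  x=-1.696: |R|=1.02985 >1
Interval (-1.6667, 0).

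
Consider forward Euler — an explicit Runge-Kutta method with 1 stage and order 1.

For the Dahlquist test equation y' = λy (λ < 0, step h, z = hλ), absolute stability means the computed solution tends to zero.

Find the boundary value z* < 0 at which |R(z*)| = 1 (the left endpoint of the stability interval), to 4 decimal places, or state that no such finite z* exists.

With y'=λy (z=hλ):
  order 1, 1-stage ⇒ R(z)=1+z
  (e.g. R(-0.97)=0.03000, |R|=0.03000)

Need |R(x)|<1, x<0.
x=-0.97: |R|=0.0300
|R(-1.45)|=0.4500 |R(-1.08)|=0.0800 |R(-0.54)|=0.4600
Bisect:
  x_lo=-2.4412 |R|=1.4412  x_hi=-0.3891 |R|=0.6109
  mid=-1.41518 |R|=0.41518 →hi
  mid=-1.92821 |R|=0.92821 →hi
  mid=-2.18472 |R|=1.18472 →lo
  mid=-2.05647 |R|=1.05647 →lo
  mid=-1.99234 |R|=0.99234 →hi
  mid=-2.02440 |R|=1.02440 →lo
  mid=-2.00837 |R|=1.00837 →lo
  mid=-2.00035 |R|=1.00035 →lo
  ...
  [-2.00010,-1.99998] ⇒ x*=-2.0000
Stable set (-2.0000, 0).

left endpoint -2.0000.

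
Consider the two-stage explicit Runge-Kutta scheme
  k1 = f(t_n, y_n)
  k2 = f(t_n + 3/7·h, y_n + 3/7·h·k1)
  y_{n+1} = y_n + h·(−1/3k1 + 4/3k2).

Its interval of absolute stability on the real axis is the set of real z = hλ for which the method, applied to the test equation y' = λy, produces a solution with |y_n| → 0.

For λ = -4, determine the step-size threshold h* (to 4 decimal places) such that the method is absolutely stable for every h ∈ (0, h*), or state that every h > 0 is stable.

(-1.7500,0); λ=-4 ⇒ h* = (7/4)/4 = 0.4375.

With y'=λy (z=hλ):
  k1=λy_n ⇒ h·k1=z·y_n;  k2=λ(1+3/7z)y_n ⇒ h·k2=z(1+3/7z)y_n
  y_{n+1}/y_n = 1 − 1/3z + 4/3z(1+3/7z) = 1 + z + 4/7z²
  R(z) = 1 + z + 4/7z².

Need |R(x)|<1, x<0.
x=-0.46: |R|=0.6609
R=1: x+4/7x²=0 ⇒ x=−7/4=-1.7500; min R=1−1/(4·4/7)=0.5625>−1
Confirm numerically:
  x=-1.597: |R|=0.86038 <1
  x=-1.212: |R|=0.62740 <1
  x=-1.064: |R|=0.58291 <1
  x=-1.976: |R|=1.25519 >1
  x=-1.789: |R|=1.03987 >1
Stable set (-1.7500, 0).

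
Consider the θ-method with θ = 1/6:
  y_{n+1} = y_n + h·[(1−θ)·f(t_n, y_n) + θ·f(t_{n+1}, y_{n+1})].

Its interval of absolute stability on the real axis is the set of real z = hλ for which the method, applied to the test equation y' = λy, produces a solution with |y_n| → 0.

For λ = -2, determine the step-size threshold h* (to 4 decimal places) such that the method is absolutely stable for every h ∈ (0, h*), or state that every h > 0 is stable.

(-3.0000,0); λ=-2 ⇒ h* = (3)/2 = 1.5000.

Set f=λy, z=hλ:
  y_{n+1} = y_n + z·[5/6·y_n + 1/6·y_{n+1}] ⇒ (1 − 1/6z)y_{n+1} = (1 + 5/6z)y_n
  ⇒ R(z) = (1 + 5/6z)/(1 − 1/6z).

Find x<0 with |R(x)|<1.
x=-0.64: |R|=0.4217
R=−1: 1+5/6x = −1+1/6x ⇒ -2/3x=2 ⇒ x=2/(-2/3)=-3.0000
Confirm numerically:
  x=-2.844: |R|=0.92944 <1
  x=-2.476: |R|=0.75271 <1
  x=-1.709: |R|=0.33013 <1
  x=-1.626: |R|=0.27931 <1
  x=-3.419: |R|=1.17794 >1
  x=-3.239: |R|=1.10347 >1
  x=-3.021: |R|=1.00931 >1
Stable set (-3.0000, 0).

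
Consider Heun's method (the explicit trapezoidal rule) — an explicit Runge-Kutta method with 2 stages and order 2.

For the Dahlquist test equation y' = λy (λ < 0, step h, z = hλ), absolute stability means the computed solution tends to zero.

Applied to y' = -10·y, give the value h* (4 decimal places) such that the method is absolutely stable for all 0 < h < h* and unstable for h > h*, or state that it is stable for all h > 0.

(-2.0000,0); λ=-10 ⇒ h* = 0.2000.

On y'=λy, z=hλ:
  order 2, 2-stage ⇒ R(z)=1+z+z^2/2
  (e.g. R(-0.38)=0.69220, |R|=0.69220)

Find x<0 with |R(x)|<1.
x=-0.38: |R|=0.6922
|R(-2.35)|=1.4113 |R(-1.58)|=0.6682 |R(-0.59)|=0.5840
Bisect:
  x_lo=-2.6959 |R|=1.9380  x_hi=-0.2534 |R|=0.7787
  mid=-1.47466 |R|=0.61265 →hi
  mid=-2.08528 |R|=1.08891 →lo
  mid=-1.77997 |R|=0.80417 →hi
  mid=-1.93262 |R|=0.93489 →hi
  mid=-2.00895 |R|=1.00899 →lo
  mid=-1.97078 |R|=0.97121 →hi
  mid=-1.98987 |R|=0.98992 →hi
  mid=-1.99941 |R|=0.99941 →hi
  mid=-2.00418 |R|=1.00419 →lo
  mid=-2.00179 |R|=1.00179 →lo
  ...
  [-2.00000,-1.99985] ⇒ x*=-2.0000
Stable set (-2.0000, 0).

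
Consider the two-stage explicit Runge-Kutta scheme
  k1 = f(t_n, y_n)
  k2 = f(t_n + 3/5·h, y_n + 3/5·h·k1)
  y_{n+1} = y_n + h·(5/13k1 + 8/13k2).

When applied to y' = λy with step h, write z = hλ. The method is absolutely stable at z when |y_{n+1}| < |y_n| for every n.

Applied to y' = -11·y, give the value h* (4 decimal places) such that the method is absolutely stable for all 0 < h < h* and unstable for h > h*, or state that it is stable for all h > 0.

On y'=λy, z=hλ:
  k1=λy_n ⇒ h·k1=z·y_n;  k2=λ(1+3/5z)y_n ⇒ h·k2=z(1+3/5z)y_n
  y_{n+1}/y_n = 1 + 5/13z + 8/13z(1+3/5z) = 1 + z + 24/65z²
  Hence R(z) = 1 + z + 24/65z².

Solve |R(x)|<1 on ℝ⁻.
x=-0.96: |R|=0.3803
R=1: x+24/65x²=0 ⇒ x=−65/24=-2.7083; min R=1−1/(4·24/65)=0.3229>−1
Confirm numerically:
  x=-2.678: |R|=0.97001 <1
  x=-2.325: |R|=0.67092 <1
  x=-1.471: |R|=0.32796 <1
  x=-3.100: |R|=1.44831 >1
  x=-2.767: |R|=1.05994 >1
So |R|<1 on (-2.7083, 0).

(-2.7083,0); λ=-11 ⇒ h* = (65/24)/11 = 0.2462.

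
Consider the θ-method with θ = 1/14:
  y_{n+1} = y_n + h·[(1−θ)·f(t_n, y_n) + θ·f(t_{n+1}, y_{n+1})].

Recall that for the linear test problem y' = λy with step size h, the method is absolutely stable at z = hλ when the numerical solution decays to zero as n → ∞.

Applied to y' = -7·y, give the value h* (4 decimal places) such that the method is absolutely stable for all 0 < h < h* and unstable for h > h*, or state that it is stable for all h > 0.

On y'=λy, z=hλ:
  y_{n+1} = y_n + z·[13/14·y_n + 1/14·y_{n+1}] ⇒ (1 − 1/14z)y_{n+1} = (1 + 13/14z)y_n
  ⇒ R(z) = (1 + 13/14z)/(1 − 1/14z).

Boundary: |R(x)|=1, x<0.
x=-1.61: |R|=0.4439
R=−1: 1+13/14x = −1+1/14x ⇒ -6/7x=2 ⇒ x=2/(-6/7)=-2.3333
Confirm numerically:
  x=-2.119: |R|=0.84044 <1
  x=-1.604: |R|=0.43912 <1
  x=-1.377: |R|=0.25369 <1
  x=-1.004: |R|=0.06318 <1
  x=-2.796: |R|=1.33055 >1
  x=-2.752: |R|=1.29990 >1
  x=-2.681: |R|=1.25010 >1
So |R|<1 on (-2.3333, 0).

(-2.3333,0); λ=-7 ⇒ h* = (7/3)/7 = 0.3333.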